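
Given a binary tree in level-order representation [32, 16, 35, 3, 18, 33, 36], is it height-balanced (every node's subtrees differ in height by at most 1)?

Tree (level-order array): [32, 16, 35, 3, 18, 33, 36]
Definition: a tree is height-balanced if, at every node, |h(left) - h(right)| <= 1 (empty subtree has height -1).
Bottom-up per-node check:
  node 3: h_left=-1, h_right=-1, diff=0 [OK], height=0
  node 18: h_left=-1, h_right=-1, diff=0 [OK], height=0
  node 16: h_left=0, h_right=0, diff=0 [OK], height=1
  node 33: h_left=-1, h_right=-1, diff=0 [OK], height=0
  node 36: h_left=-1, h_right=-1, diff=0 [OK], height=0
  node 35: h_left=0, h_right=0, diff=0 [OK], height=1
  node 32: h_left=1, h_right=1, diff=0 [OK], height=2
All nodes satisfy the balance condition.
Result: Balanced


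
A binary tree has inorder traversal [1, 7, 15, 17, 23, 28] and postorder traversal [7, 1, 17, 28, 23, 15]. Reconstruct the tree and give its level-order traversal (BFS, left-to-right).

Inorder:   [1, 7, 15, 17, 23, 28]
Postorder: [7, 1, 17, 28, 23, 15]
Algorithm: postorder visits root last, so walk postorder right-to-left;
each value is the root of the current inorder slice — split it at that
value, recurse on the right subtree first, then the left.
Recursive splits:
  root=15; inorder splits into left=[1, 7], right=[17, 23, 28]
  root=23; inorder splits into left=[17], right=[28]
  root=28; inorder splits into left=[], right=[]
  root=17; inorder splits into left=[], right=[]
  root=1; inorder splits into left=[], right=[7]
  root=7; inorder splits into left=[], right=[]
Reconstructed level-order: [15, 1, 23, 7, 17, 28]


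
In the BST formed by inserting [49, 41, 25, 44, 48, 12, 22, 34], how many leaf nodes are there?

Tree built from: [49, 41, 25, 44, 48, 12, 22, 34]
Tree (level-order array): [49, 41, None, 25, 44, 12, 34, None, 48, None, 22]
Rule: A leaf has 0 children.
Per-node child counts:
  node 49: 1 child(ren)
  node 41: 2 child(ren)
  node 25: 2 child(ren)
  node 12: 1 child(ren)
  node 22: 0 child(ren)
  node 34: 0 child(ren)
  node 44: 1 child(ren)
  node 48: 0 child(ren)
Matching nodes: [22, 34, 48]
Count of leaf nodes: 3


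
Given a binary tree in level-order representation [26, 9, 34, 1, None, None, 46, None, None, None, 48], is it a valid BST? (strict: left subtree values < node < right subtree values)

Level-order array: [26, 9, 34, 1, None, None, 46, None, None, None, 48]
Validate using subtree bounds (lo, hi): at each node, require lo < value < hi,
then recurse left with hi=value and right with lo=value.
Preorder trace (stopping at first violation):
  at node 26 with bounds (-inf, +inf): OK
  at node 9 with bounds (-inf, 26): OK
  at node 1 with bounds (-inf, 9): OK
  at node 34 with bounds (26, +inf): OK
  at node 46 with bounds (34, +inf): OK
  at node 48 with bounds (46, +inf): OK
No violation found at any node.
Result: Valid BST


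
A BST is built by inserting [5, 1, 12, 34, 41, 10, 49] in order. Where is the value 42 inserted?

Starting tree (level order): [5, 1, 12, None, None, 10, 34, None, None, None, 41, None, 49]
Insertion path: 5 -> 12 -> 34 -> 41 -> 49
Result: insert 42 as left child of 49
Final tree (level order): [5, 1, 12, None, None, 10, 34, None, None, None, 41, None, 49, 42]


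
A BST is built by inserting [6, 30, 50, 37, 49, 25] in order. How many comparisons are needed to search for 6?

Search path for 6: 6
Found: True
Comparisons: 1


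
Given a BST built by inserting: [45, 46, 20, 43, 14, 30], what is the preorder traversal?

Tree insertion order: [45, 46, 20, 43, 14, 30]
Tree (level-order array): [45, 20, 46, 14, 43, None, None, None, None, 30]
Preorder traversal: [45, 20, 14, 43, 30, 46]


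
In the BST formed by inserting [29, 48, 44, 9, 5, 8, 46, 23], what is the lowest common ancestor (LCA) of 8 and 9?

Tree insertion order: [29, 48, 44, 9, 5, 8, 46, 23]
Tree (level-order array): [29, 9, 48, 5, 23, 44, None, None, 8, None, None, None, 46]
In a BST, the LCA of p=8, q=9 is the first node v on the
root-to-leaf path with p <= v <= q (go left if both < v, right if both > v).
Walk from root:
  at 29: both 8 and 9 < 29, go left
  at 9: 8 <= 9 <= 9, this is the LCA
LCA = 9


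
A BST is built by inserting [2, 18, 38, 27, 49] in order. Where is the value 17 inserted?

Starting tree (level order): [2, None, 18, None, 38, 27, 49]
Insertion path: 2 -> 18
Result: insert 17 as left child of 18
Final tree (level order): [2, None, 18, 17, 38, None, None, 27, 49]


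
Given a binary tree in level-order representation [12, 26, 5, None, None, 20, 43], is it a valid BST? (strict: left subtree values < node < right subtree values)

Level-order array: [12, 26, 5, None, None, 20, 43]
Validate using subtree bounds (lo, hi): at each node, require lo < value < hi,
then recurse left with hi=value and right with lo=value.
Preorder trace (stopping at first violation):
  at node 12 with bounds (-inf, +inf): OK
  at node 26 with bounds (-inf, 12): VIOLATION
Node 26 violates its bound: not (-inf < 26 < 12).
Result: Not a valid BST


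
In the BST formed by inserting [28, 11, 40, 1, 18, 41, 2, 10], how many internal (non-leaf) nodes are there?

Tree built from: [28, 11, 40, 1, 18, 41, 2, 10]
Tree (level-order array): [28, 11, 40, 1, 18, None, 41, None, 2, None, None, None, None, None, 10]
Rule: An internal node has at least one child.
Per-node child counts:
  node 28: 2 child(ren)
  node 11: 2 child(ren)
  node 1: 1 child(ren)
  node 2: 1 child(ren)
  node 10: 0 child(ren)
  node 18: 0 child(ren)
  node 40: 1 child(ren)
  node 41: 0 child(ren)
Matching nodes: [28, 11, 1, 2, 40]
Count of internal (non-leaf) nodes: 5


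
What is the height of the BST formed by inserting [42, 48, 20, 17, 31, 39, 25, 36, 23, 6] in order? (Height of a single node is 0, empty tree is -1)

Insertion order: [42, 48, 20, 17, 31, 39, 25, 36, 23, 6]
Tree (level-order array): [42, 20, 48, 17, 31, None, None, 6, None, 25, 39, None, None, 23, None, 36]
Compute height bottom-up (empty subtree = -1):
  height(6) = 1 + max(-1, -1) = 0
  height(17) = 1 + max(0, -1) = 1
  height(23) = 1 + max(-1, -1) = 0
  height(25) = 1 + max(0, -1) = 1
  height(36) = 1 + max(-1, -1) = 0
  height(39) = 1 + max(0, -1) = 1
  height(31) = 1 + max(1, 1) = 2
  height(20) = 1 + max(1, 2) = 3
  height(48) = 1 + max(-1, -1) = 0
  height(42) = 1 + max(3, 0) = 4
Height = 4


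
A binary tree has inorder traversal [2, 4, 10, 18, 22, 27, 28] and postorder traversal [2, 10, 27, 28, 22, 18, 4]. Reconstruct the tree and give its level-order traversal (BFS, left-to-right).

Inorder:   [2, 4, 10, 18, 22, 27, 28]
Postorder: [2, 10, 27, 28, 22, 18, 4]
Algorithm: postorder visits root last, so walk postorder right-to-left;
each value is the root of the current inorder slice — split it at that
value, recurse on the right subtree first, then the left.
Recursive splits:
  root=4; inorder splits into left=[2], right=[10, 18, 22, 27, 28]
  root=18; inorder splits into left=[10], right=[22, 27, 28]
  root=22; inorder splits into left=[], right=[27, 28]
  root=28; inorder splits into left=[27], right=[]
  root=27; inorder splits into left=[], right=[]
  root=10; inorder splits into left=[], right=[]
  root=2; inorder splits into left=[], right=[]
Reconstructed level-order: [4, 2, 18, 10, 22, 28, 27]


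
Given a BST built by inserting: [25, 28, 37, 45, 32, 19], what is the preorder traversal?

Tree insertion order: [25, 28, 37, 45, 32, 19]
Tree (level-order array): [25, 19, 28, None, None, None, 37, 32, 45]
Preorder traversal: [25, 19, 28, 37, 32, 45]


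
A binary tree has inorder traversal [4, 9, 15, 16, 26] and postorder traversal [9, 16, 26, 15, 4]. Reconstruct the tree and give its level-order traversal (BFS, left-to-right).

Inorder:   [4, 9, 15, 16, 26]
Postorder: [9, 16, 26, 15, 4]
Algorithm: postorder visits root last, so walk postorder right-to-left;
each value is the root of the current inorder slice — split it at that
value, recurse on the right subtree first, then the left.
Recursive splits:
  root=4; inorder splits into left=[], right=[9, 15, 16, 26]
  root=15; inorder splits into left=[9], right=[16, 26]
  root=26; inorder splits into left=[16], right=[]
  root=16; inorder splits into left=[], right=[]
  root=9; inorder splits into left=[], right=[]
Reconstructed level-order: [4, 15, 9, 26, 16]


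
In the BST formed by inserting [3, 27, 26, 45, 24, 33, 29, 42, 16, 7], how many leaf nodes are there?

Tree built from: [3, 27, 26, 45, 24, 33, 29, 42, 16, 7]
Tree (level-order array): [3, None, 27, 26, 45, 24, None, 33, None, 16, None, 29, 42, 7]
Rule: A leaf has 0 children.
Per-node child counts:
  node 3: 1 child(ren)
  node 27: 2 child(ren)
  node 26: 1 child(ren)
  node 24: 1 child(ren)
  node 16: 1 child(ren)
  node 7: 0 child(ren)
  node 45: 1 child(ren)
  node 33: 2 child(ren)
  node 29: 0 child(ren)
  node 42: 0 child(ren)
Matching nodes: [7, 29, 42]
Count of leaf nodes: 3


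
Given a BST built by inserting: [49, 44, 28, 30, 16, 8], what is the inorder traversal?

Tree insertion order: [49, 44, 28, 30, 16, 8]
Tree (level-order array): [49, 44, None, 28, None, 16, 30, 8]
Inorder traversal: [8, 16, 28, 30, 44, 49]


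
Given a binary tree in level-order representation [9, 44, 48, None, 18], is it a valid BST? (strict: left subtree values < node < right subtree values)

Level-order array: [9, 44, 48, None, 18]
Validate using subtree bounds (lo, hi): at each node, require lo < value < hi,
then recurse left with hi=value and right with lo=value.
Preorder trace (stopping at first violation):
  at node 9 with bounds (-inf, +inf): OK
  at node 44 with bounds (-inf, 9): VIOLATION
Node 44 violates its bound: not (-inf < 44 < 9).
Result: Not a valid BST


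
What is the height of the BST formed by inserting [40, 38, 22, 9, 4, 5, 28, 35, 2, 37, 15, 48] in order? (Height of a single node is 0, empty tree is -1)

Insertion order: [40, 38, 22, 9, 4, 5, 28, 35, 2, 37, 15, 48]
Tree (level-order array): [40, 38, 48, 22, None, None, None, 9, 28, 4, 15, None, 35, 2, 5, None, None, None, 37]
Compute height bottom-up (empty subtree = -1):
  height(2) = 1 + max(-1, -1) = 0
  height(5) = 1 + max(-1, -1) = 0
  height(4) = 1 + max(0, 0) = 1
  height(15) = 1 + max(-1, -1) = 0
  height(9) = 1 + max(1, 0) = 2
  height(37) = 1 + max(-1, -1) = 0
  height(35) = 1 + max(-1, 0) = 1
  height(28) = 1 + max(-1, 1) = 2
  height(22) = 1 + max(2, 2) = 3
  height(38) = 1 + max(3, -1) = 4
  height(48) = 1 + max(-1, -1) = 0
  height(40) = 1 + max(4, 0) = 5
Height = 5


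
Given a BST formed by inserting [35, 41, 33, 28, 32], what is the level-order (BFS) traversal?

Tree insertion order: [35, 41, 33, 28, 32]
Tree (level-order array): [35, 33, 41, 28, None, None, None, None, 32]
BFS from the root, enqueuing left then right child of each popped node:
  queue [35] -> pop 35, enqueue [33, 41], visited so far: [35]
  queue [33, 41] -> pop 33, enqueue [28], visited so far: [35, 33]
  queue [41, 28] -> pop 41, enqueue [none], visited so far: [35, 33, 41]
  queue [28] -> pop 28, enqueue [32], visited so far: [35, 33, 41, 28]
  queue [32] -> pop 32, enqueue [none], visited so far: [35, 33, 41, 28, 32]
Result: [35, 33, 41, 28, 32]


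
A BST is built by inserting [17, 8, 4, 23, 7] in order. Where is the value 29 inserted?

Starting tree (level order): [17, 8, 23, 4, None, None, None, None, 7]
Insertion path: 17 -> 23
Result: insert 29 as right child of 23
Final tree (level order): [17, 8, 23, 4, None, None, 29, None, 7]


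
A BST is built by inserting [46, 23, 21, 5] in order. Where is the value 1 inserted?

Starting tree (level order): [46, 23, None, 21, None, 5]
Insertion path: 46 -> 23 -> 21 -> 5
Result: insert 1 as left child of 5
Final tree (level order): [46, 23, None, 21, None, 5, None, 1]


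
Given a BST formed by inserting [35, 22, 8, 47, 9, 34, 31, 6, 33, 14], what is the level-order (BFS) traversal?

Tree insertion order: [35, 22, 8, 47, 9, 34, 31, 6, 33, 14]
Tree (level-order array): [35, 22, 47, 8, 34, None, None, 6, 9, 31, None, None, None, None, 14, None, 33]
BFS from the root, enqueuing left then right child of each popped node:
  queue [35] -> pop 35, enqueue [22, 47], visited so far: [35]
  queue [22, 47] -> pop 22, enqueue [8, 34], visited so far: [35, 22]
  queue [47, 8, 34] -> pop 47, enqueue [none], visited so far: [35, 22, 47]
  queue [8, 34] -> pop 8, enqueue [6, 9], visited so far: [35, 22, 47, 8]
  queue [34, 6, 9] -> pop 34, enqueue [31], visited so far: [35, 22, 47, 8, 34]
  queue [6, 9, 31] -> pop 6, enqueue [none], visited so far: [35, 22, 47, 8, 34, 6]
  queue [9, 31] -> pop 9, enqueue [14], visited so far: [35, 22, 47, 8, 34, 6, 9]
  queue [31, 14] -> pop 31, enqueue [33], visited so far: [35, 22, 47, 8, 34, 6, 9, 31]
  queue [14, 33] -> pop 14, enqueue [none], visited so far: [35, 22, 47, 8, 34, 6, 9, 31, 14]
  queue [33] -> pop 33, enqueue [none], visited so far: [35, 22, 47, 8, 34, 6, 9, 31, 14, 33]
Result: [35, 22, 47, 8, 34, 6, 9, 31, 14, 33]


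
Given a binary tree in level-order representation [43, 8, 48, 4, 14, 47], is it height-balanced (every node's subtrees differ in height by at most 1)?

Tree (level-order array): [43, 8, 48, 4, 14, 47]
Definition: a tree is height-balanced if, at every node, |h(left) - h(right)| <= 1 (empty subtree has height -1).
Bottom-up per-node check:
  node 4: h_left=-1, h_right=-1, diff=0 [OK], height=0
  node 14: h_left=-1, h_right=-1, diff=0 [OK], height=0
  node 8: h_left=0, h_right=0, diff=0 [OK], height=1
  node 47: h_left=-1, h_right=-1, diff=0 [OK], height=0
  node 48: h_left=0, h_right=-1, diff=1 [OK], height=1
  node 43: h_left=1, h_right=1, diff=0 [OK], height=2
All nodes satisfy the balance condition.
Result: Balanced


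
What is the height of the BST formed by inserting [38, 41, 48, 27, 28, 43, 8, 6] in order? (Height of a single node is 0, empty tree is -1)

Insertion order: [38, 41, 48, 27, 28, 43, 8, 6]
Tree (level-order array): [38, 27, 41, 8, 28, None, 48, 6, None, None, None, 43]
Compute height bottom-up (empty subtree = -1):
  height(6) = 1 + max(-1, -1) = 0
  height(8) = 1 + max(0, -1) = 1
  height(28) = 1 + max(-1, -1) = 0
  height(27) = 1 + max(1, 0) = 2
  height(43) = 1 + max(-1, -1) = 0
  height(48) = 1 + max(0, -1) = 1
  height(41) = 1 + max(-1, 1) = 2
  height(38) = 1 + max(2, 2) = 3
Height = 3


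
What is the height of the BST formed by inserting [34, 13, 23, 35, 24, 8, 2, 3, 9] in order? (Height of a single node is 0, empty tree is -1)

Insertion order: [34, 13, 23, 35, 24, 8, 2, 3, 9]
Tree (level-order array): [34, 13, 35, 8, 23, None, None, 2, 9, None, 24, None, 3]
Compute height bottom-up (empty subtree = -1):
  height(3) = 1 + max(-1, -1) = 0
  height(2) = 1 + max(-1, 0) = 1
  height(9) = 1 + max(-1, -1) = 0
  height(8) = 1 + max(1, 0) = 2
  height(24) = 1 + max(-1, -1) = 0
  height(23) = 1 + max(-1, 0) = 1
  height(13) = 1 + max(2, 1) = 3
  height(35) = 1 + max(-1, -1) = 0
  height(34) = 1 + max(3, 0) = 4
Height = 4


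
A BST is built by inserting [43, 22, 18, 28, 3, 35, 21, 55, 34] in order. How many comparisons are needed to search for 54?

Search path for 54: 43 -> 55
Found: False
Comparisons: 2


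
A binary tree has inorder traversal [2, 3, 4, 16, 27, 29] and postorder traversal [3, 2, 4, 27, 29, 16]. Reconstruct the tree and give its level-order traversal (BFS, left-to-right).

Inorder:   [2, 3, 4, 16, 27, 29]
Postorder: [3, 2, 4, 27, 29, 16]
Algorithm: postorder visits root last, so walk postorder right-to-left;
each value is the root of the current inorder slice — split it at that
value, recurse on the right subtree first, then the left.
Recursive splits:
  root=16; inorder splits into left=[2, 3, 4], right=[27, 29]
  root=29; inorder splits into left=[27], right=[]
  root=27; inorder splits into left=[], right=[]
  root=4; inorder splits into left=[2, 3], right=[]
  root=2; inorder splits into left=[], right=[3]
  root=3; inorder splits into left=[], right=[]
Reconstructed level-order: [16, 4, 29, 2, 27, 3]


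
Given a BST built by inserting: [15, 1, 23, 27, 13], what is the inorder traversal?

Tree insertion order: [15, 1, 23, 27, 13]
Tree (level-order array): [15, 1, 23, None, 13, None, 27]
Inorder traversal: [1, 13, 15, 23, 27]


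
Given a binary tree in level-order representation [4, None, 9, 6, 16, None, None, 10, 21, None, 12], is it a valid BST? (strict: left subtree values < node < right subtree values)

Level-order array: [4, None, 9, 6, 16, None, None, 10, 21, None, 12]
Validate using subtree bounds (lo, hi): at each node, require lo < value < hi,
then recurse left with hi=value and right with lo=value.
Preorder trace (stopping at first violation):
  at node 4 with bounds (-inf, +inf): OK
  at node 9 with bounds (4, +inf): OK
  at node 6 with bounds (4, 9): OK
  at node 16 with bounds (9, +inf): OK
  at node 10 with bounds (9, 16): OK
  at node 12 with bounds (10, 16): OK
  at node 21 with bounds (16, +inf): OK
No violation found at any node.
Result: Valid BST


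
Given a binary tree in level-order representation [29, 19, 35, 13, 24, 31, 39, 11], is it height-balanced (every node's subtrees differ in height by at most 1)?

Tree (level-order array): [29, 19, 35, 13, 24, 31, 39, 11]
Definition: a tree is height-balanced if, at every node, |h(left) - h(right)| <= 1 (empty subtree has height -1).
Bottom-up per-node check:
  node 11: h_left=-1, h_right=-1, diff=0 [OK], height=0
  node 13: h_left=0, h_right=-1, diff=1 [OK], height=1
  node 24: h_left=-1, h_right=-1, diff=0 [OK], height=0
  node 19: h_left=1, h_right=0, diff=1 [OK], height=2
  node 31: h_left=-1, h_right=-1, diff=0 [OK], height=0
  node 39: h_left=-1, h_right=-1, diff=0 [OK], height=0
  node 35: h_left=0, h_right=0, diff=0 [OK], height=1
  node 29: h_left=2, h_right=1, diff=1 [OK], height=3
All nodes satisfy the balance condition.
Result: Balanced


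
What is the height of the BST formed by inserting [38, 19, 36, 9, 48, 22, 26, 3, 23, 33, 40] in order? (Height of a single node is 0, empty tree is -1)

Insertion order: [38, 19, 36, 9, 48, 22, 26, 3, 23, 33, 40]
Tree (level-order array): [38, 19, 48, 9, 36, 40, None, 3, None, 22, None, None, None, None, None, None, 26, 23, 33]
Compute height bottom-up (empty subtree = -1):
  height(3) = 1 + max(-1, -1) = 0
  height(9) = 1 + max(0, -1) = 1
  height(23) = 1 + max(-1, -1) = 0
  height(33) = 1 + max(-1, -1) = 0
  height(26) = 1 + max(0, 0) = 1
  height(22) = 1 + max(-1, 1) = 2
  height(36) = 1 + max(2, -1) = 3
  height(19) = 1 + max(1, 3) = 4
  height(40) = 1 + max(-1, -1) = 0
  height(48) = 1 + max(0, -1) = 1
  height(38) = 1 + max(4, 1) = 5
Height = 5


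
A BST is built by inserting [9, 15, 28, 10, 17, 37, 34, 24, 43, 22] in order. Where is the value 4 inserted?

Starting tree (level order): [9, None, 15, 10, 28, None, None, 17, 37, None, 24, 34, 43, 22]
Insertion path: 9
Result: insert 4 as left child of 9
Final tree (level order): [9, 4, 15, None, None, 10, 28, None, None, 17, 37, None, 24, 34, 43, 22]


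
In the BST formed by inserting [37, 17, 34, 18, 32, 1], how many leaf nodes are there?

Tree built from: [37, 17, 34, 18, 32, 1]
Tree (level-order array): [37, 17, None, 1, 34, None, None, 18, None, None, 32]
Rule: A leaf has 0 children.
Per-node child counts:
  node 37: 1 child(ren)
  node 17: 2 child(ren)
  node 1: 0 child(ren)
  node 34: 1 child(ren)
  node 18: 1 child(ren)
  node 32: 0 child(ren)
Matching nodes: [1, 32]
Count of leaf nodes: 2


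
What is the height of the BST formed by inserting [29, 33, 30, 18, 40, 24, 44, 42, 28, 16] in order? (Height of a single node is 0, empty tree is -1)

Insertion order: [29, 33, 30, 18, 40, 24, 44, 42, 28, 16]
Tree (level-order array): [29, 18, 33, 16, 24, 30, 40, None, None, None, 28, None, None, None, 44, None, None, 42]
Compute height bottom-up (empty subtree = -1):
  height(16) = 1 + max(-1, -1) = 0
  height(28) = 1 + max(-1, -1) = 0
  height(24) = 1 + max(-1, 0) = 1
  height(18) = 1 + max(0, 1) = 2
  height(30) = 1 + max(-1, -1) = 0
  height(42) = 1 + max(-1, -1) = 0
  height(44) = 1 + max(0, -1) = 1
  height(40) = 1 + max(-1, 1) = 2
  height(33) = 1 + max(0, 2) = 3
  height(29) = 1 + max(2, 3) = 4
Height = 4


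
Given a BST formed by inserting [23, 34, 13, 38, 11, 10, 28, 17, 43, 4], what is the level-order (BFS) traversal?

Tree insertion order: [23, 34, 13, 38, 11, 10, 28, 17, 43, 4]
Tree (level-order array): [23, 13, 34, 11, 17, 28, 38, 10, None, None, None, None, None, None, 43, 4]
BFS from the root, enqueuing left then right child of each popped node:
  queue [23] -> pop 23, enqueue [13, 34], visited so far: [23]
  queue [13, 34] -> pop 13, enqueue [11, 17], visited so far: [23, 13]
  queue [34, 11, 17] -> pop 34, enqueue [28, 38], visited so far: [23, 13, 34]
  queue [11, 17, 28, 38] -> pop 11, enqueue [10], visited so far: [23, 13, 34, 11]
  queue [17, 28, 38, 10] -> pop 17, enqueue [none], visited so far: [23, 13, 34, 11, 17]
  queue [28, 38, 10] -> pop 28, enqueue [none], visited so far: [23, 13, 34, 11, 17, 28]
  queue [38, 10] -> pop 38, enqueue [43], visited so far: [23, 13, 34, 11, 17, 28, 38]
  queue [10, 43] -> pop 10, enqueue [4], visited so far: [23, 13, 34, 11, 17, 28, 38, 10]
  queue [43, 4] -> pop 43, enqueue [none], visited so far: [23, 13, 34, 11, 17, 28, 38, 10, 43]
  queue [4] -> pop 4, enqueue [none], visited so far: [23, 13, 34, 11, 17, 28, 38, 10, 43, 4]
Result: [23, 13, 34, 11, 17, 28, 38, 10, 43, 4]


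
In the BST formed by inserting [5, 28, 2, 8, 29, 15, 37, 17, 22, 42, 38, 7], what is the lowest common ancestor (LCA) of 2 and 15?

Tree insertion order: [5, 28, 2, 8, 29, 15, 37, 17, 22, 42, 38, 7]
Tree (level-order array): [5, 2, 28, None, None, 8, 29, 7, 15, None, 37, None, None, None, 17, None, 42, None, 22, 38]
In a BST, the LCA of p=2, q=15 is the first node v on the
root-to-leaf path with p <= v <= q (go left if both < v, right if both > v).
Walk from root:
  at 5: 2 <= 5 <= 15, this is the LCA
LCA = 5


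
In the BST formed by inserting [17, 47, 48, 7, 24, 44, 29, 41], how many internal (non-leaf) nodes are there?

Tree built from: [17, 47, 48, 7, 24, 44, 29, 41]
Tree (level-order array): [17, 7, 47, None, None, 24, 48, None, 44, None, None, 29, None, None, 41]
Rule: An internal node has at least one child.
Per-node child counts:
  node 17: 2 child(ren)
  node 7: 0 child(ren)
  node 47: 2 child(ren)
  node 24: 1 child(ren)
  node 44: 1 child(ren)
  node 29: 1 child(ren)
  node 41: 0 child(ren)
  node 48: 0 child(ren)
Matching nodes: [17, 47, 24, 44, 29]
Count of internal (non-leaf) nodes: 5


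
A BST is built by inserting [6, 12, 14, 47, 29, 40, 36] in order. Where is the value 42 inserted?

Starting tree (level order): [6, None, 12, None, 14, None, 47, 29, None, None, 40, 36]
Insertion path: 6 -> 12 -> 14 -> 47 -> 29 -> 40
Result: insert 42 as right child of 40
Final tree (level order): [6, None, 12, None, 14, None, 47, 29, None, None, 40, 36, 42]


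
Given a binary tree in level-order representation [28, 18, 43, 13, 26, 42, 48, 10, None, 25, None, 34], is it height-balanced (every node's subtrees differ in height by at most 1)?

Tree (level-order array): [28, 18, 43, 13, 26, 42, 48, 10, None, 25, None, 34]
Definition: a tree is height-balanced if, at every node, |h(left) - h(right)| <= 1 (empty subtree has height -1).
Bottom-up per-node check:
  node 10: h_left=-1, h_right=-1, diff=0 [OK], height=0
  node 13: h_left=0, h_right=-1, diff=1 [OK], height=1
  node 25: h_left=-1, h_right=-1, diff=0 [OK], height=0
  node 26: h_left=0, h_right=-1, diff=1 [OK], height=1
  node 18: h_left=1, h_right=1, diff=0 [OK], height=2
  node 34: h_left=-1, h_right=-1, diff=0 [OK], height=0
  node 42: h_left=0, h_right=-1, diff=1 [OK], height=1
  node 48: h_left=-1, h_right=-1, diff=0 [OK], height=0
  node 43: h_left=1, h_right=0, diff=1 [OK], height=2
  node 28: h_left=2, h_right=2, diff=0 [OK], height=3
All nodes satisfy the balance condition.
Result: Balanced


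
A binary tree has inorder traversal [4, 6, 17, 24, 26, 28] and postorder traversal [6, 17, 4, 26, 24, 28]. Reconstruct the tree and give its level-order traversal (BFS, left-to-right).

Inorder:   [4, 6, 17, 24, 26, 28]
Postorder: [6, 17, 4, 26, 24, 28]
Algorithm: postorder visits root last, so walk postorder right-to-left;
each value is the root of the current inorder slice — split it at that
value, recurse on the right subtree first, then the left.
Recursive splits:
  root=28; inorder splits into left=[4, 6, 17, 24, 26], right=[]
  root=24; inorder splits into left=[4, 6, 17], right=[26]
  root=26; inorder splits into left=[], right=[]
  root=4; inorder splits into left=[], right=[6, 17]
  root=17; inorder splits into left=[6], right=[]
  root=6; inorder splits into left=[], right=[]
Reconstructed level-order: [28, 24, 4, 26, 17, 6]


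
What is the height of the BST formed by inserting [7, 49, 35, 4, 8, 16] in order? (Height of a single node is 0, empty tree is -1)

Insertion order: [7, 49, 35, 4, 8, 16]
Tree (level-order array): [7, 4, 49, None, None, 35, None, 8, None, None, 16]
Compute height bottom-up (empty subtree = -1):
  height(4) = 1 + max(-1, -1) = 0
  height(16) = 1 + max(-1, -1) = 0
  height(8) = 1 + max(-1, 0) = 1
  height(35) = 1 + max(1, -1) = 2
  height(49) = 1 + max(2, -1) = 3
  height(7) = 1 + max(0, 3) = 4
Height = 4


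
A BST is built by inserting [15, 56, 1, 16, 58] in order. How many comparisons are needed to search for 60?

Search path for 60: 15 -> 56 -> 58
Found: False
Comparisons: 3


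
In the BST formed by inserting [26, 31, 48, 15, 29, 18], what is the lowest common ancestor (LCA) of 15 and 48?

Tree insertion order: [26, 31, 48, 15, 29, 18]
Tree (level-order array): [26, 15, 31, None, 18, 29, 48]
In a BST, the LCA of p=15, q=48 is the first node v on the
root-to-leaf path with p <= v <= q (go left if both < v, right if both > v).
Walk from root:
  at 26: 15 <= 26 <= 48, this is the LCA
LCA = 26


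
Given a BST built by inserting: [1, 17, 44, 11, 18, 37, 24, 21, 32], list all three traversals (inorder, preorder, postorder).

Tree insertion order: [1, 17, 44, 11, 18, 37, 24, 21, 32]
Tree (level-order array): [1, None, 17, 11, 44, None, None, 18, None, None, 37, 24, None, 21, 32]
Inorder (L, root, R): [1, 11, 17, 18, 21, 24, 32, 37, 44]
Preorder (root, L, R): [1, 17, 11, 44, 18, 37, 24, 21, 32]
Postorder (L, R, root): [11, 21, 32, 24, 37, 18, 44, 17, 1]


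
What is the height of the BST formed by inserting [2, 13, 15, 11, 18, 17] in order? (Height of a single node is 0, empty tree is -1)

Insertion order: [2, 13, 15, 11, 18, 17]
Tree (level-order array): [2, None, 13, 11, 15, None, None, None, 18, 17]
Compute height bottom-up (empty subtree = -1):
  height(11) = 1 + max(-1, -1) = 0
  height(17) = 1 + max(-1, -1) = 0
  height(18) = 1 + max(0, -1) = 1
  height(15) = 1 + max(-1, 1) = 2
  height(13) = 1 + max(0, 2) = 3
  height(2) = 1 + max(-1, 3) = 4
Height = 4


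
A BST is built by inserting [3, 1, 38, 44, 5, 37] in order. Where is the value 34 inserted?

Starting tree (level order): [3, 1, 38, None, None, 5, 44, None, 37]
Insertion path: 3 -> 38 -> 5 -> 37
Result: insert 34 as left child of 37
Final tree (level order): [3, 1, 38, None, None, 5, 44, None, 37, None, None, 34]


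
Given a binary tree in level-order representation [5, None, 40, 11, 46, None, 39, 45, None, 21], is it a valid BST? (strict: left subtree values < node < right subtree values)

Level-order array: [5, None, 40, 11, 46, None, 39, 45, None, 21]
Validate using subtree bounds (lo, hi): at each node, require lo < value < hi,
then recurse left with hi=value and right with lo=value.
Preorder trace (stopping at first violation):
  at node 5 with bounds (-inf, +inf): OK
  at node 40 with bounds (5, +inf): OK
  at node 11 with bounds (5, 40): OK
  at node 39 with bounds (11, 40): OK
  at node 21 with bounds (11, 39): OK
  at node 46 with bounds (40, +inf): OK
  at node 45 with bounds (40, 46): OK
No violation found at any node.
Result: Valid BST


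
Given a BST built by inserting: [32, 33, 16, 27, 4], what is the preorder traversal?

Tree insertion order: [32, 33, 16, 27, 4]
Tree (level-order array): [32, 16, 33, 4, 27]
Preorder traversal: [32, 16, 4, 27, 33]


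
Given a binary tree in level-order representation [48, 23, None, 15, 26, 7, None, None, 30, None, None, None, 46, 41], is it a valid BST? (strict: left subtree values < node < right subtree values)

Level-order array: [48, 23, None, 15, 26, 7, None, None, 30, None, None, None, 46, 41]
Validate using subtree bounds (lo, hi): at each node, require lo < value < hi,
then recurse left with hi=value and right with lo=value.
Preorder trace (stopping at first violation):
  at node 48 with bounds (-inf, +inf): OK
  at node 23 with bounds (-inf, 48): OK
  at node 15 with bounds (-inf, 23): OK
  at node 7 with bounds (-inf, 15): OK
  at node 26 with bounds (23, 48): OK
  at node 30 with bounds (26, 48): OK
  at node 46 with bounds (30, 48): OK
  at node 41 with bounds (30, 46): OK
No violation found at any node.
Result: Valid BST


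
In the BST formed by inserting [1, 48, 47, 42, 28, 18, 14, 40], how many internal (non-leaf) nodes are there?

Tree built from: [1, 48, 47, 42, 28, 18, 14, 40]
Tree (level-order array): [1, None, 48, 47, None, 42, None, 28, None, 18, 40, 14]
Rule: An internal node has at least one child.
Per-node child counts:
  node 1: 1 child(ren)
  node 48: 1 child(ren)
  node 47: 1 child(ren)
  node 42: 1 child(ren)
  node 28: 2 child(ren)
  node 18: 1 child(ren)
  node 14: 0 child(ren)
  node 40: 0 child(ren)
Matching nodes: [1, 48, 47, 42, 28, 18]
Count of internal (non-leaf) nodes: 6


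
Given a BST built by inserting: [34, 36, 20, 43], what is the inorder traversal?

Tree insertion order: [34, 36, 20, 43]
Tree (level-order array): [34, 20, 36, None, None, None, 43]
Inorder traversal: [20, 34, 36, 43]


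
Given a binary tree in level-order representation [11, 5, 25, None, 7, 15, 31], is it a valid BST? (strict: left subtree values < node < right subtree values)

Level-order array: [11, 5, 25, None, 7, 15, 31]
Validate using subtree bounds (lo, hi): at each node, require lo < value < hi,
then recurse left with hi=value and right with lo=value.
Preorder trace (stopping at first violation):
  at node 11 with bounds (-inf, +inf): OK
  at node 5 with bounds (-inf, 11): OK
  at node 7 with bounds (5, 11): OK
  at node 25 with bounds (11, +inf): OK
  at node 15 with bounds (11, 25): OK
  at node 31 with bounds (25, +inf): OK
No violation found at any node.
Result: Valid BST


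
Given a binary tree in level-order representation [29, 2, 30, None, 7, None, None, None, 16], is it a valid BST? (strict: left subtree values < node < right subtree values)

Level-order array: [29, 2, 30, None, 7, None, None, None, 16]
Validate using subtree bounds (lo, hi): at each node, require lo < value < hi,
then recurse left with hi=value and right with lo=value.
Preorder trace (stopping at first violation):
  at node 29 with bounds (-inf, +inf): OK
  at node 2 with bounds (-inf, 29): OK
  at node 7 with bounds (2, 29): OK
  at node 16 with bounds (7, 29): OK
  at node 30 with bounds (29, +inf): OK
No violation found at any node.
Result: Valid BST


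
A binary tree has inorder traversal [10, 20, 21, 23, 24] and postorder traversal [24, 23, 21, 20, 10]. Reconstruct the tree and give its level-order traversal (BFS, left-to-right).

Inorder:   [10, 20, 21, 23, 24]
Postorder: [24, 23, 21, 20, 10]
Algorithm: postorder visits root last, so walk postorder right-to-left;
each value is the root of the current inorder slice — split it at that
value, recurse on the right subtree first, then the left.
Recursive splits:
  root=10; inorder splits into left=[], right=[20, 21, 23, 24]
  root=20; inorder splits into left=[], right=[21, 23, 24]
  root=21; inorder splits into left=[], right=[23, 24]
  root=23; inorder splits into left=[], right=[24]
  root=24; inorder splits into left=[], right=[]
Reconstructed level-order: [10, 20, 21, 23, 24]


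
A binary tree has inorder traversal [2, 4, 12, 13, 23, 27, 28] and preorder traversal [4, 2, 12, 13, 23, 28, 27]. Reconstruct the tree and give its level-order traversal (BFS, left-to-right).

Inorder:  [2, 4, 12, 13, 23, 27, 28]
Preorder: [4, 2, 12, 13, 23, 28, 27]
Algorithm: preorder visits root first, so consume preorder in order;
for each root, split the current inorder slice at that value into
left-subtree inorder and right-subtree inorder, then recurse.
Recursive splits:
  root=4; inorder splits into left=[2], right=[12, 13, 23, 27, 28]
  root=2; inorder splits into left=[], right=[]
  root=12; inorder splits into left=[], right=[13, 23, 27, 28]
  root=13; inorder splits into left=[], right=[23, 27, 28]
  root=23; inorder splits into left=[], right=[27, 28]
  root=28; inorder splits into left=[27], right=[]
  root=27; inorder splits into left=[], right=[]
Reconstructed level-order: [4, 2, 12, 13, 23, 28, 27]


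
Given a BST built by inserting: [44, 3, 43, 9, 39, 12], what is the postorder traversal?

Tree insertion order: [44, 3, 43, 9, 39, 12]
Tree (level-order array): [44, 3, None, None, 43, 9, None, None, 39, 12]
Postorder traversal: [12, 39, 9, 43, 3, 44]


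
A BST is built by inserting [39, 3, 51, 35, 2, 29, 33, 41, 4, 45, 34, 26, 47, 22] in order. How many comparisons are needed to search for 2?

Search path for 2: 39 -> 3 -> 2
Found: True
Comparisons: 3


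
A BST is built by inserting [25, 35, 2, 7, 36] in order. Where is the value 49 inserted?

Starting tree (level order): [25, 2, 35, None, 7, None, 36]
Insertion path: 25 -> 35 -> 36
Result: insert 49 as right child of 36
Final tree (level order): [25, 2, 35, None, 7, None, 36, None, None, None, 49]


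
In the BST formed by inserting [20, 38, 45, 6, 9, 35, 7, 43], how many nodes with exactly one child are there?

Tree built from: [20, 38, 45, 6, 9, 35, 7, 43]
Tree (level-order array): [20, 6, 38, None, 9, 35, 45, 7, None, None, None, 43]
Rule: These are nodes with exactly 1 non-null child.
Per-node child counts:
  node 20: 2 child(ren)
  node 6: 1 child(ren)
  node 9: 1 child(ren)
  node 7: 0 child(ren)
  node 38: 2 child(ren)
  node 35: 0 child(ren)
  node 45: 1 child(ren)
  node 43: 0 child(ren)
Matching nodes: [6, 9, 45]
Count of nodes with exactly one child: 3


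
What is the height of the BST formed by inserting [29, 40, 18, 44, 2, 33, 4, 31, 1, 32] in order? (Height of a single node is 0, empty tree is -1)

Insertion order: [29, 40, 18, 44, 2, 33, 4, 31, 1, 32]
Tree (level-order array): [29, 18, 40, 2, None, 33, 44, 1, 4, 31, None, None, None, None, None, None, None, None, 32]
Compute height bottom-up (empty subtree = -1):
  height(1) = 1 + max(-1, -1) = 0
  height(4) = 1 + max(-1, -1) = 0
  height(2) = 1 + max(0, 0) = 1
  height(18) = 1 + max(1, -1) = 2
  height(32) = 1 + max(-1, -1) = 0
  height(31) = 1 + max(-1, 0) = 1
  height(33) = 1 + max(1, -1) = 2
  height(44) = 1 + max(-1, -1) = 0
  height(40) = 1 + max(2, 0) = 3
  height(29) = 1 + max(2, 3) = 4
Height = 4


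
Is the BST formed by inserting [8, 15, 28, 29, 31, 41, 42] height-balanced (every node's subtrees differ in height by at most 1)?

Tree (level-order array): [8, None, 15, None, 28, None, 29, None, 31, None, 41, None, 42]
Definition: a tree is height-balanced if, at every node, |h(left) - h(right)| <= 1 (empty subtree has height -1).
Bottom-up per-node check:
  node 42: h_left=-1, h_right=-1, diff=0 [OK], height=0
  node 41: h_left=-1, h_right=0, diff=1 [OK], height=1
  node 31: h_left=-1, h_right=1, diff=2 [FAIL (|-1-1|=2 > 1)], height=2
  node 29: h_left=-1, h_right=2, diff=3 [FAIL (|-1-2|=3 > 1)], height=3
  node 28: h_left=-1, h_right=3, diff=4 [FAIL (|-1-3|=4 > 1)], height=4
  node 15: h_left=-1, h_right=4, diff=5 [FAIL (|-1-4|=5 > 1)], height=5
  node 8: h_left=-1, h_right=5, diff=6 [FAIL (|-1-5|=6 > 1)], height=6
Node 31 violates the condition: |-1 - 1| = 2 > 1.
Result: Not balanced


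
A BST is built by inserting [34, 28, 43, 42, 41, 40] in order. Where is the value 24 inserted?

Starting tree (level order): [34, 28, 43, None, None, 42, None, 41, None, 40]
Insertion path: 34 -> 28
Result: insert 24 as left child of 28
Final tree (level order): [34, 28, 43, 24, None, 42, None, None, None, 41, None, 40]


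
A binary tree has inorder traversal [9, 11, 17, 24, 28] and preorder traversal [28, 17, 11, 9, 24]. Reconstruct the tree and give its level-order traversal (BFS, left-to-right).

Inorder:  [9, 11, 17, 24, 28]
Preorder: [28, 17, 11, 9, 24]
Algorithm: preorder visits root first, so consume preorder in order;
for each root, split the current inorder slice at that value into
left-subtree inorder and right-subtree inorder, then recurse.
Recursive splits:
  root=28; inorder splits into left=[9, 11, 17, 24], right=[]
  root=17; inorder splits into left=[9, 11], right=[24]
  root=11; inorder splits into left=[9], right=[]
  root=9; inorder splits into left=[], right=[]
  root=24; inorder splits into left=[], right=[]
Reconstructed level-order: [28, 17, 11, 24, 9]


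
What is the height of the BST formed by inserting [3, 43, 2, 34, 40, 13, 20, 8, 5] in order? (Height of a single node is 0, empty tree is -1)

Insertion order: [3, 43, 2, 34, 40, 13, 20, 8, 5]
Tree (level-order array): [3, 2, 43, None, None, 34, None, 13, 40, 8, 20, None, None, 5]
Compute height bottom-up (empty subtree = -1):
  height(2) = 1 + max(-1, -1) = 0
  height(5) = 1 + max(-1, -1) = 0
  height(8) = 1 + max(0, -1) = 1
  height(20) = 1 + max(-1, -1) = 0
  height(13) = 1 + max(1, 0) = 2
  height(40) = 1 + max(-1, -1) = 0
  height(34) = 1 + max(2, 0) = 3
  height(43) = 1 + max(3, -1) = 4
  height(3) = 1 + max(0, 4) = 5
Height = 5


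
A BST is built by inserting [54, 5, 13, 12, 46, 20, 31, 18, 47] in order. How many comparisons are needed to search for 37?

Search path for 37: 54 -> 5 -> 13 -> 46 -> 20 -> 31
Found: False
Comparisons: 6


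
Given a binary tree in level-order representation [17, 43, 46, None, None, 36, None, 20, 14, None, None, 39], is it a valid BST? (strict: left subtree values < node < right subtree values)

Level-order array: [17, 43, 46, None, None, 36, None, 20, 14, None, None, 39]
Validate using subtree bounds (lo, hi): at each node, require lo < value < hi,
then recurse left with hi=value and right with lo=value.
Preorder trace (stopping at first violation):
  at node 17 with bounds (-inf, +inf): OK
  at node 43 with bounds (-inf, 17): VIOLATION
Node 43 violates its bound: not (-inf < 43 < 17).
Result: Not a valid BST


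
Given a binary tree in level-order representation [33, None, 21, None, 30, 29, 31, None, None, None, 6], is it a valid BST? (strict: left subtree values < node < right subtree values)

Level-order array: [33, None, 21, None, 30, 29, 31, None, None, None, 6]
Validate using subtree bounds (lo, hi): at each node, require lo < value < hi,
then recurse left with hi=value and right with lo=value.
Preorder trace (stopping at first violation):
  at node 33 with bounds (-inf, +inf): OK
  at node 21 with bounds (33, +inf): VIOLATION
Node 21 violates its bound: not (33 < 21 < +inf).
Result: Not a valid BST


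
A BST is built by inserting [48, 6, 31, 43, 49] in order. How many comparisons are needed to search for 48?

Search path for 48: 48
Found: True
Comparisons: 1


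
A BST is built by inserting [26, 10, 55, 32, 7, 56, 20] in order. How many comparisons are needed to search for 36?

Search path for 36: 26 -> 55 -> 32
Found: False
Comparisons: 3


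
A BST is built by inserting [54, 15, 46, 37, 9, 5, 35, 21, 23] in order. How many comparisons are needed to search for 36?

Search path for 36: 54 -> 15 -> 46 -> 37 -> 35
Found: False
Comparisons: 5


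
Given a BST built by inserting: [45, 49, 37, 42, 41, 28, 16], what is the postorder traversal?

Tree insertion order: [45, 49, 37, 42, 41, 28, 16]
Tree (level-order array): [45, 37, 49, 28, 42, None, None, 16, None, 41]
Postorder traversal: [16, 28, 41, 42, 37, 49, 45]


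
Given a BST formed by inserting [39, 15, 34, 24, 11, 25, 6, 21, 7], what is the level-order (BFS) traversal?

Tree insertion order: [39, 15, 34, 24, 11, 25, 6, 21, 7]
Tree (level-order array): [39, 15, None, 11, 34, 6, None, 24, None, None, 7, 21, 25]
BFS from the root, enqueuing left then right child of each popped node:
  queue [39] -> pop 39, enqueue [15], visited so far: [39]
  queue [15] -> pop 15, enqueue [11, 34], visited so far: [39, 15]
  queue [11, 34] -> pop 11, enqueue [6], visited so far: [39, 15, 11]
  queue [34, 6] -> pop 34, enqueue [24], visited so far: [39, 15, 11, 34]
  queue [6, 24] -> pop 6, enqueue [7], visited so far: [39, 15, 11, 34, 6]
  queue [24, 7] -> pop 24, enqueue [21, 25], visited so far: [39, 15, 11, 34, 6, 24]
  queue [7, 21, 25] -> pop 7, enqueue [none], visited so far: [39, 15, 11, 34, 6, 24, 7]
  queue [21, 25] -> pop 21, enqueue [none], visited so far: [39, 15, 11, 34, 6, 24, 7, 21]
  queue [25] -> pop 25, enqueue [none], visited so far: [39, 15, 11, 34, 6, 24, 7, 21, 25]
Result: [39, 15, 11, 34, 6, 24, 7, 21, 25]
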